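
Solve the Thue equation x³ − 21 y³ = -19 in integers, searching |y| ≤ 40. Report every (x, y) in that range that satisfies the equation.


The equation is x³ - 21y³ = -19. For fixed y, x³ = 21·y³ − 19, so a solution requires the RHS to be a perfect cube.
Strategy: iterate y from -40 to 40, compute RHS = 21·y³ − 19, and check whether it is a (positive or negative) perfect cube.
Check small values of y:
  y = 0: RHS = -19 is not a perfect cube.
  y = 1: RHS = 2 is not a perfect cube.
  y = -1: RHS = -40 is not a perfect cube.
  y = 2: RHS = 149 is not a perfect cube.
  y = -2: RHS = -187 is not a perfect cube.
  y = 3: RHS = 548 is not a perfect cube.
  y = -3: RHS = -586 is not a perfect cube.
Continuing the search up to |y| = 40 finds no solutions either.
No (x, y) in the scanned range satisfies the equation.

No integer solutions with |y| ≤ 40.


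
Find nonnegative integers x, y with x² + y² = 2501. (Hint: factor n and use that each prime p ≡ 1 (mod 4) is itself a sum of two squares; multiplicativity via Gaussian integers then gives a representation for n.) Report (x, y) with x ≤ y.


Step 1: Factor n = 2501 = 41 · 61.
Step 2: Check the mod-4 condition on each prime factor: 41 ≡ 1 (mod 4), exponent 1; 61 ≡ 1 (mod 4), exponent 1.
All primes ≡ 3 (mod 4) appear to even exponent (or don't appear), so by the two-squares theorem n IS expressible as a sum of two squares.
Step 3: Build a representation. Here n = 41 · 61 is a product of primes ≡ 1 (mod 4). Each prime p ≡ 1 (mod 4) is itself a sum of two squares; find a² by testing p − a² for a perfect square:
  41: 41 − 1² = 40, 41 − 2² = 37, 41 − 3² = 32, 41 − 4² = 25 = 5² ⇒ 41 = 4² + 5².
  61: 61 − 1² = 60, 61 − 2² = 57, 61 − 3² = 52, 61 − 4² = 45, 61 − 5² = 36 = 6² ⇒ 61 = 5² + 6².
  Combine using the Brahmagupta–Fibonacci identity (a² + b²)(c² + d²) = (ac − bd)² + (ad + bc)² = (ac + bd)² + (ad − bc)²:
  41 · 61 = 2501: from (4² + 5²)(5² + 6²), take (4·5 − 5·6, 4·6 + 5·5) = (20 − 30, 24 + 25) = (-10, 49); dropping signs (only squares matter) gives (10, 49); check 10² + 49² = 100 + 2401 = 2501 ✓.
Step 4: Order so x ≤ y and verify: 10² + 49² = 100 + 2401 = 2501 = n. ✓

n = 2501 = 10² + 49² (one valid representation with x ≤ y).


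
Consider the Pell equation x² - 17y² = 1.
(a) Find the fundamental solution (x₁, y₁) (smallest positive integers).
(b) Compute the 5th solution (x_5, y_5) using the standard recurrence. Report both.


Step 1: Find the fundamental solution (x₁, y₁) of x² - 17y² = 1.
  Expand √17 as a continued fraction. a₀ = ⌊√17⌋ = 4; iterate m_{k+1} = d_k·a_k − m_k, d_{k+1} = (17 − m_{k+1}²)/d_k, a_{k+1} = ⌊(a₀ + m_{k+1})/d_{k+1}⌋ (starting m₀ = 0, d₀ = 1), with convergents p_k = a_k·p_{k-1} + p_{k-2}, q_k = a_k·q_{k-1} + q_{k-2} (p₋₁ = 1, q₋₁ = 0):
  k = 0: a₀ = 4; p₀/q₀ = 4/1; p₀² − 17·q₀² = 16 − 17 = -1.
  k = 1: m = 4, d = 1, a = ⌊(4 + 4)/1⌋ = 8; p/q = (8·4 + 1)/(8·1 + 0) = 33/8; p² − 17·q² = 1089 − 1088 = 1.
  The first convergent with p² − 17·q² = 1 gives the fundamental solution (x₁, y₁) = (33, 8).
Step 2: Apply the recurrence (x_{n+1}, y_{n+1}) = (x₁x_n + 17y₁y_n, x₁y_n + y₁x_n) repeatedly.
  From (x_1, y_1) = (33, 8): x_2 = 33·33 + 17·8·8 = 2177; y_2 = 33·8 + 8·33 = 528.
  From (x_2, y_2) = (2177, 528): x_3 = 33·2177 + 17·8·528 = 143649; y_3 = 33·528 + 8·2177 = 34840.
  From (x_3, y_3) = (143649, 34840): x_4 = 33·143649 + 17·8·34840 = 9478657; y_4 = 33·34840 + 8·143649 = 2298912.
  From (x_4, y_4) = (9478657, 2298912): x_5 = 33·9478657 + 17·8·2298912 = 625447713; y_5 = 33·2298912 + 8·9478657 = 151693352.
Step 3: Verify x_5² - 17·y_5² = 391184841696930369 - 391184841696930368 = 1 (should be 1). ✓

(x_1, y_1) = (33, 8); (x_5, y_5) = (625447713, 151693352).


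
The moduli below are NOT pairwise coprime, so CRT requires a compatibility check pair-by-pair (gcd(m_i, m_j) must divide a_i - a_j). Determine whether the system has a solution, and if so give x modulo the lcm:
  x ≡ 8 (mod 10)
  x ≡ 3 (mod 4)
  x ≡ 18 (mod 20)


Moduli 10, 4, 20 are not pairwise coprime, so CRT works modulo lcm(m_i) when all pairwise compatibility conditions hold.
Pairwise compatibility: gcd(m_i, m_j) must divide a_i - a_j for every pair.
Merge one congruence at a time:
  Start: x ≡ 8 (mod 10).
  Combine with x ≡ 3 (mod 4): gcd(10, 4) = 2, and 3 - 8 = -5 is NOT divisible by 2.
    ⇒ system is inconsistent (no integer solution).

No solution (the system is inconsistent).


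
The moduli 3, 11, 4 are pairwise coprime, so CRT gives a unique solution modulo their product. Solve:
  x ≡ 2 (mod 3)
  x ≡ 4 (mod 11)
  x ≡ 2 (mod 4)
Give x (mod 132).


Moduli 3, 11, 4 are pairwise coprime; by CRT there is a unique solution modulo M = 3 · 11 · 4 = 132.
Solve pairwise, accumulating the modulus:
  Start with x ≡ 2 (mod 3).
  Combine with x ≡ 4 (mod 11): since gcd(3, 11) = 1, we get a unique residue mod 33.
    Write x = 2 + 3·t and substitute into x ≡ 4 (mod 11): 3·t ≡ 4 − 2 = 2 (mod 11).
    The inverse of 3 mod 11 is 4 (since 3·4 = 12 = 1·11 + 1), so t ≡ 4·2 = 8 ≡ 8 (mod 11).
    Then x = 2 + 3·8 = 26, valid modulo lcm(3, 11) = 33: x ≡ 26 (mod 33).
  Combine with x ≡ 2 (mod 4): since gcd(33, 4) = 1, we get a unique residue mod 132.
    Write x = 26 + 33·t and substitute into x ≡ 2 (mod 4): 33·t ≡ 2 − 26 = -24 (mod 4).
    Reduce coefficients mod 4: 1·t ≡ 0 (mod 4).
    So t ≡ 0 (mod 4).
    Then x = 26 + 33·0 = 26, valid modulo lcm(33, 4) = 132: x ≡ 26 (mod 132).
Verify: 26 mod 3 = 2 ✓, 26 mod 11 = 4 ✓, 26 mod 4 = 2 ✓.

x ≡ 26 (mod 132).


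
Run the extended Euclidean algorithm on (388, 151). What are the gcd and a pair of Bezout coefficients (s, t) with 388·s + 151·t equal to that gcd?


Euclidean algorithm on (388, 151) — divide until remainder is 0:
  388 = 2 · 151 + 86
  151 = 1 · 86 + 65
  86 = 1 · 65 + 21
  65 = 3 · 21 + 2
  21 = 10 · 2 + 1
  2 = 2 · 1 + 0
gcd(388, 151) = 1.
Track Bezout coefficients alongside the remainders: start with r₀ = 388 = a·1 + b·0 (s = 1, t = 0) and r₁ = 151 = a·0 + b·1 (s = 0, t = 1); each new remainder r_{k+1} = r_{k-1} − q_k·r_k inherits s_{k+1} = s_{k-1} − q_k·s_k, t_{k+1} = t_{k-1} − q_k·t_k, so r_k = a·s_k + b·t_k at every step:
  q = 2: r = 86, s = 1 − 2·0 = 1, t = 0 − 2·1 = -2  (check: 388·1 + 151·(-2) = 86)
  q = 1: r = 65, s = 0 − 1·1 = -1, t = 1 − 1·(-2) = 3  (check: 388·(-1) + 151·3 = 65)
  q = 1: r = 21, s = 1 − 1·(-1) = 2, t = -2 − 1·3 = -5  (check: 388·2 + 151·(-5) = 21)
  q = 3: r = 2, s = -1 − 3·2 = -7, t = 3 − 3·(-5) = 18  (check: 388·(-7) + 151·18 = 2)
  q = 10: r = 1, s = 2 − 10·(-7) = 72, t = -5 − 10·18 = -185  (check: 388·72 + 151·(-185) = 1)
The row with r = 1 (the gcd) gives the Bezout coefficients s = 72, t = -185.
Result: 388 · (72) + 151 · (-185) = 1.

gcd(388, 151) = 1; s = 72, t = -185 (check: 388·72 + 151·(-185) = 1).


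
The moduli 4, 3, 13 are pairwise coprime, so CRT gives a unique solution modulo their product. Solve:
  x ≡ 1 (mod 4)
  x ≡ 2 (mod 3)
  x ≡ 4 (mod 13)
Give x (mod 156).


Moduli 4, 3, 13 are pairwise coprime; by CRT there is a unique solution modulo M = 4 · 3 · 13 = 156.
Solve pairwise, accumulating the modulus:
  Start with x ≡ 1 (mod 4).
  Combine with x ≡ 2 (mod 3): since gcd(4, 3) = 1, we get a unique residue mod 12.
    Write x = 1 + 4·t and substitute into x ≡ 2 (mod 3): 4·t ≡ 2 − 1 = 1 (mod 3).
    Reduce coefficients mod 3: 1·t ≡ 1 (mod 3).
    So t ≡ 1 (mod 3).
    Then x = 1 + 4·1 = 5, valid modulo lcm(4, 3) = 12: x ≡ 5 (mod 12).
  Combine with x ≡ 4 (mod 13): since gcd(12, 13) = 1, we get a unique residue mod 156.
    Write x = 5 + 12·t and substitute into x ≡ 4 (mod 13): 12·t ≡ 4 − 5 = -1 (mod 13).
    Reduce coefficients mod 13: 12·t ≡ 12 (mod 13).
    The inverse of 12 mod 13 is 12 (since 12·12 = 144 = 11·13 + 1), so t ≡ 12·12 = 144 ≡ 1 (mod 13).
    Then x = 5 + 12·1 = 17, valid modulo lcm(12, 13) = 156: x ≡ 17 (mod 156).
Verify: 17 mod 4 = 1 ✓, 17 mod 3 = 2 ✓, 17 mod 13 = 4 ✓.

x ≡ 17 (mod 156).


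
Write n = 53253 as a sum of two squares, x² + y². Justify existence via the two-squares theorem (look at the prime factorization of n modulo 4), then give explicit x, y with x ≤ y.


Step 1: Factor n = 53253 = 3^2 · 61 · 97.
Step 2: Check the mod-4 condition on each prime factor: 3 ≡ 3 (mod 4), exponent 2 (must be even); 61 ≡ 1 (mod 4), exponent 1; 97 ≡ 1 (mod 4), exponent 1.
All primes ≡ 3 (mod 4) appear to even exponent (or don't appear), so by the two-squares theorem n IS expressible as a sum of two squares.
Step 3: Build a representation. Group n = k² · m with k = 3 and m = 61 · 97 = 5917 (a product of primes ≡ 1 (mod 4)); a representation of m scales to one of n via (k·x)² + (k·y)² = k²(x² + y²). Each prime p ≡ 1 (mod 4) is itself a sum of two squares; find a² by testing p − a² for a perfect square:
  61: 61 − 1² = 60, 61 − 2² = 57, 61 − 3² = 52, 61 − 4² = 45, 61 − 5² = 36 = 6² ⇒ 61 = 5² + 6².
  97: 97 − 1² = 96, 97 − 2² = 93, 97 − 3² = 88, 97 − 4² = 81 = 9² ⇒ 97 = 4² + 9².
  Combine using the Brahmagupta–Fibonacci identity (a² + b²)(c² + d²) = (ac − bd)² + (ad + bc)² = (ac + bd)² + (ad − bc)²:
  61 · 97 = 5917: from (5² + 6²)(4² + 9²), take (5·4 − 6·9, 5·9 + 6·4) = (20 − 54, 45 + 24) = (-34, 69); dropping signs (only squares matter) gives (34, 69); check 34² + 69² = 1156 + 4761 = 5917 ✓.
  Scale by k = 3: (3·34, 3·69) = (102, 207).
Step 4: Order so x ≤ y and verify: 102² + 207² = 10404 + 42849 = 53253 = n. ✓

n = 53253 = 102² + 207² (one valid representation with x ≤ y).


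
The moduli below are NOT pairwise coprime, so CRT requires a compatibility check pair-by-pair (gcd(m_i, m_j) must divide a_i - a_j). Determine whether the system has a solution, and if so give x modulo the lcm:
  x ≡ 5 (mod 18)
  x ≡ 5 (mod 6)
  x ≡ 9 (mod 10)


Moduli 18, 6, 10 are not pairwise coprime, so CRT works modulo lcm(m_i) when all pairwise compatibility conditions hold.
Pairwise compatibility: gcd(m_i, m_j) must divide a_i - a_j for every pair.
Merge one congruence at a time:
  Start: x ≡ 5 (mod 18).
  Combine with x ≡ 5 (mod 6): gcd(18, 6) = 6; 5 - 5 = 0, which IS divisible by 6, so compatible.
    Write x = 5 + 18·t and substitute into x ≡ 5 (mod 6): 18·t ≡ 5 − 5 = 0 (mod 6).
    Divide the congruence (and modulus) by g = 6: 3·t ≡ 0 (mod 1).
    Modulo 1 every t works; take t = 0.
    Then x = 5 + 18·0 = 5, valid modulo lcm(18, 6) = 18: x ≡ 5 (mod 18).
  Combine with x ≡ 9 (mod 10): gcd(18, 10) = 2; 9 - 5 = 4, which IS divisible by 2, so compatible.
    Write x = 5 + 18·t and substitute into x ≡ 9 (mod 10): 18·t ≡ 9 − 5 = 4 (mod 10).
    Divide the congruence (and modulus) by g = 2: 9·t ≡ 2 (mod 5).
    Reduce coefficients mod 5: 4·t ≡ 2 (mod 5).
    The inverse of 4 mod 5 is 4 (since 4·4 = 16 = 3·5 + 1), so t ≡ 4·2 = 8 ≡ 3 (mod 5).
    Then x = 5 + 18·3 = 59, valid modulo lcm(18, 10) = 90: x ≡ 59 (mod 90).
Verify: 59 mod 18 = 5, 59 mod 6 = 5, 59 mod 10 = 9.

x ≡ 59 (mod 90).


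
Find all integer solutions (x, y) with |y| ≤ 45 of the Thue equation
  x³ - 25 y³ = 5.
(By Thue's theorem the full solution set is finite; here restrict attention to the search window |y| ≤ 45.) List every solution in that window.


The equation is x³ - 25y³ = 5. For fixed y, x³ = 25·y³ + 5, so a solution requires the RHS to be a perfect cube.
Strategy: iterate y from -45 to 45, compute RHS = 25·y³ + 5, and check whether it is a (positive or negative) perfect cube.
Check small values of y:
  y = 0: RHS = 5 is not a perfect cube.
  y = 1: RHS = 30 is not a perfect cube.
  y = -1: RHS = -20 is not a perfect cube.
  y = 2: RHS = 205 is not a perfect cube.
  y = -2: RHS = -195 is not a perfect cube.
  y = 3: RHS = 680 is not a perfect cube.
  y = -3: RHS = -670 is not a perfect cube.
Continuing the search up to |y| = 45 finds no solutions either.
No (x, y) in the scanned range satisfies the equation.

No integer solutions with |y| ≤ 45.


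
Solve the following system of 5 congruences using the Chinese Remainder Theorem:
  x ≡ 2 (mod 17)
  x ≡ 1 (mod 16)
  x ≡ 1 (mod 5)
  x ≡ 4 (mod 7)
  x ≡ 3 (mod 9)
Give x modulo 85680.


Product of moduli M = 17 · 16 · 5 · 7 · 9 = 85680.
Merge one congruence at a time:
  Start: x ≡ 2 (mod 17).
  Combine with x ≡ 1 (mod 16); new modulus lcm = 272.
    Write x = 2 + 17·t and substitute into x ≡ 1 (mod 16): 17·t ≡ 1 − 2 = -1 (mod 16).
    Reduce coefficients mod 16: 1·t ≡ 15 (mod 16).
    So t ≡ 15 (mod 16).
    Then x = 2 + 17·15 = 257, valid modulo lcm(17, 16) = 272: x ≡ 257 (mod 272).
  Combine with x ≡ 1 (mod 5); new modulus lcm = 1360.
    Write x = 257 + 272·t and substitute into x ≡ 1 (mod 5): 272·t ≡ 1 − 257 = -256 (mod 5).
    Reduce coefficients mod 5: 2·t ≡ 4 (mod 5).
    The inverse of 2 mod 5 is 3 (since 2·3 = 6 = 1·5 + 1), so t ≡ 3·4 = 12 ≡ 2 (mod 5).
    Then x = 257 + 272·2 = 801, valid modulo lcm(272, 5) = 1360: x ≡ 801 (mod 1360).
  Combine with x ≡ 4 (mod 7); new modulus lcm = 9520.
    Write x = 801 + 1360·t and substitute into x ≡ 4 (mod 7): 1360·t ≡ 4 − 801 = -797 (mod 7).
    Reduce coefficients mod 7: 2·t ≡ 1 (mod 7).
    The inverse of 2 mod 7 is 4 (since 2·4 = 8 = 1·7 + 1), so t ≡ 4·1 = 4 ≡ 4 (mod 7).
    Then x = 801 + 1360·4 = 6241, valid modulo lcm(1360, 7) = 9520: x ≡ 6241 (mod 9520).
  Combine with x ≡ 3 (mod 9); new modulus lcm = 85680.
    Write x = 6241 + 9520·t and substitute into x ≡ 3 (mod 9): 9520·t ≡ 3 − 6241 = -6238 (mod 9).
    Reduce coefficients mod 9: 7·t ≡ 8 (mod 9).
    The inverse of 7 mod 9 is 4 (since 7·4 = 28 = 3·9 + 1), so t ≡ 4·8 = 32 ≡ 5 (mod 9).
    Then x = 6241 + 9520·5 = 53841, valid modulo lcm(9520, 9) = 85680: x ≡ 53841 (mod 85680).
Verify against each original: 53841 mod 17 = 2, 53841 mod 16 = 1, 53841 mod 5 = 1, 53841 mod 7 = 4, 53841 mod 9 = 3.

x ≡ 53841 (mod 85680).


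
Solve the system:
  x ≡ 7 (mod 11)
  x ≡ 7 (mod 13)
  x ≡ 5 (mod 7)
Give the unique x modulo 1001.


Moduli 11, 13, 7 are pairwise coprime; by CRT there is a unique solution modulo M = 11 · 13 · 7 = 1001.
Solve pairwise, accumulating the modulus:
  Start with x ≡ 7 (mod 11).
  Combine with x ≡ 7 (mod 13): since gcd(11, 13) = 1, we get a unique residue mod 143.
    Write x = 7 + 11·t and substitute into x ≡ 7 (mod 13): 11·t ≡ 7 − 7 = 0 (mod 13).
    The inverse of 11 mod 13 is 6 (since 11·6 = 66 = 5·13 + 1), so t ≡ 6·0 = 0 ≡ 0 (mod 13).
    Then x = 7 + 11·0 = 7, valid modulo lcm(11, 13) = 143: x ≡ 7 (mod 143).
  Combine with x ≡ 5 (mod 7): since gcd(143, 7) = 1, we get a unique residue mod 1001.
    Write x = 7 + 143·t and substitute into x ≡ 5 (mod 7): 143·t ≡ 5 − 7 = -2 (mod 7).
    Reduce coefficients mod 7: 3·t ≡ 5 (mod 7).
    The inverse of 3 mod 7 is 5 (since 3·5 = 15 = 2·7 + 1), so t ≡ 5·5 = 25 ≡ 4 (mod 7).
    Then x = 7 + 143·4 = 579, valid modulo lcm(143, 7) = 1001: x ≡ 579 (mod 1001).
Verify: 579 mod 11 = 7 ✓, 579 mod 13 = 7 ✓, 579 mod 7 = 5 ✓.

x ≡ 579 (mod 1001).


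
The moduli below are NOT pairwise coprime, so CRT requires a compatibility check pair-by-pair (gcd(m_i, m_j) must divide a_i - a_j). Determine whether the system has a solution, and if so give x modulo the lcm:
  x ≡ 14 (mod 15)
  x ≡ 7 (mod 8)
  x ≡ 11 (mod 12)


Moduli 15, 8, 12 are not pairwise coprime, so CRT works modulo lcm(m_i) when all pairwise compatibility conditions hold.
Pairwise compatibility: gcd(m_i, m_j) must divide a_i - a_j for every pair.
Merge one congruence at a time:
  Start: x ≡ 14 (mod 15).
  Combine with x ≡ 7 (mod 8): gcd(15, 8) = 1; 7 - 14 = -7, which IS divisible by 1, so compatible.
    Write x = 14 + 15·t and substitute into x ≡ 7 (mod 8): 15·t ≡ 7 − 14 = -7 (mod 8).
    Reduce coefficients mod 8: 7·t ≡ 1 (mod 8).
    The inverse of 7 mod 8 is 7 (since 7·7 = 49 = 6·8 + 1), so t ≡ 7·1 = 7 ≡ 7 (mod 8).
    Then x = 14 + 15·7 = 119, valid modulo lcm(15, 8) = 120: x ≡ 119 (mod 120).
  Combine with x ≡ 11 (mod 12): gcd(120, 12) = 12; 11 - 119 = -108, which IS divisible by 12, so compatible.
    Write x = 119 + 120·t and substitute into x ≡ 11 (mod 12): 120·t ≡ 11 − 119 = -108 (mod 12).
    Divide the congruence (and modulus) by g = 12: 10·t ≡ -9 (mod 1).
    Modulo 1 every t works; take t = 0.
    Then x = 119 + 120·0 = 119, valid modulo lcm(120, 12) = 120: x ≡ 119 (mod 120).
Verify: 119 mod 15 = 14, 119 mod 8 = 7, 119 mod 12 = 11.

x ≡ 119 (mod 120).


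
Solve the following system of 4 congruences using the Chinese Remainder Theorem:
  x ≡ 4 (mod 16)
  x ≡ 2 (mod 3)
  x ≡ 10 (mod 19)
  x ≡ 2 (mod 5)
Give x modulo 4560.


Product of moduli M = 16 · 3 · 19 · 5 = 4560.
Merge one congruence at a time:
  Start: x ≡ 4 (mod 16).
  Combine with x ≡ 2 (mod 3); new modulus lcm = 48.
    Write x = 4 + 16·t and substitute into x ≡ 2 (mod 3): 16·t ≡ 2 − 4 = -2 (mod 3).
    Reduce coefficients mod 3: 1·t ≡ 1 (mod 3).
    So t ≡ 1 (mod 3).
    Then x = 4 + 16·1 = 20, valid modulo lcm(16, 3) = 48: x ≡ 20 (mod 48).
  Combine with x ≡ 10 (mod 19); new modulus lcm = 912.
    Write x = 20 + 48·t and substitute into x ≡ 10 (mod 19): 48·t ≡ 10 − 20 = -10 (mod 19).
    Reduce coefficients mod 19: 10·t ≡ 9 (mod 19).
    The inverse of 10 mod 19 is 2 (since 10·2 = 20 = 1·19 + 1), so t ≡ 2·9 = 18 ≡ 18 (mod 19).
    Then x = 20 + 48·18 = 884, valid modulo lcm(48, 19) = 912: x ≡ 884 (mod 912).
  Combine with x ≡ 2 (mod 5); new modulus lcm = 4560.
    Write x = 884 + 912·t and substitute into x ≡ 2 (mod 5): 912·t ≡ 2 − 884 = -882 (mod 5).
    Reduce coefficients mod 5: 2·t ≡ 3 (mod 5).
    The inverse of 2 mod 5 is 3 (since 2·3 = 6 = 1·5 + 1), so t ≡ 3·3 = 9 ≡ 4 (mod 5).
    Then x = 884 + 912·4 = 4532, valid modulo lcm(912, 5) = 4560: x ≡ 4532 (mod 4560).
Verify against each original: 4532 mod 16 = 4, 4532 mod 3 = 2, 4532 mod 19 = 10, 4532 mod 5 = 2.

x ≡ 4532 (mod 4560).


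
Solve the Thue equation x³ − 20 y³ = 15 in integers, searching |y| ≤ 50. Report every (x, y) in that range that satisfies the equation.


The equation is x³ - 20y³ = 15. For fixed y, x³ = 20·y³ + 15, so a solution requires the RHS to be a perfect cube.
Strategy: iterate y from -50 to 50, compute RHS = 20·y³ + 15, and check whether it is a (positive or negative) perfect cube.
Check small values of y:
  y = 0: RHS = 15 is not a perfect cube.
  y = 1: RHS = 35 is not a perfect cube.
  y = -1: RHS = -5 is not a perfect cube.
  y = 2: RHS = 175 is not a perfect cube.
  y = -2: RHS = -145 is not a perfect cube.
  y = 3: RHS = 555 is not a perfect cube.
  y = -3: RHS = -525 is not a perfect cube.
Continuing the search up to |y| = 50 finds no solutions either.
No (x, y) in the scanned range satisfies the equation.

No integer solutions with |y| ≤ 50.


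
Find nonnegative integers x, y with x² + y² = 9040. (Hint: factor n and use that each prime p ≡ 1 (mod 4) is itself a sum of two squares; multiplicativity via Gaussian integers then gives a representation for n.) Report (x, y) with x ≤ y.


Step 1: Factor n = 9040 = 2^4 · 5 · 113.
Step 2: Check the mod-4 condition on each prime factor: 2 = 2 (special); 5 ≡ 1 (mod 4), exponent 1; 113 ≡ 1 (mod 4), exponent 1.
All primes ≡ 3 (mod 4) appear to even exponent (or don't appear), so by the two-squares theorem n IS expressible as a sum of two squares.
Step 3: Build a representation. Group n = k² · m with k = 4 and m = 5 · 113 = 565 (a product of primes ≡ 1 (mod 4)); a representation of m scales to one of n via (k·x)² + (k·y)² = k²(x² + y²). Each prime p ≡ 1 (mod 4) is itself a sum of two squares; find a² by testing p − a² for a perfect square:
  5: 5 − 1² = 4 = 2² ⇒ 5 = 1² + 2².
  113: 113 − 1² = 112, 113 − 2² = 109, 113 − 3² = 104, 113 − 4² = 97, 113 − 5² = 88, 113 − 6² = 77, 113 − 7² = 64 = 8² ⇒ 113 = 7² + 8².
  Combine using the Brahmagupta–Fibonacci identity (a² + b²)(c² + d²) = (ac − bd)² + (ad + bc)² = (ac + bd)² + (ad − bc)²:
  5 · 113 = 565: from (1² + 2²)(7² + 8²), take (1·7 − 2·8, 1·8 + 2·7) = (7 − 16, 8 + 14) = (-9, 22); dropping signs (only squares matter) gives (9, 22); check 9² + 22² = 81 + 484 = 565 ✓.
  Scale by k = 4: (4·9, 4·22) = (36, 88).
Step 4: Order so x ≤ y and verify: 36² + 88² = 1296 + 7744 = 9040 = n. ✓

n = 9040 = 36² + 88² (one valid representation with x ≤ y).


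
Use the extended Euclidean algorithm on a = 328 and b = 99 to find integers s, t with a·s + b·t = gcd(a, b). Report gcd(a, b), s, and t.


Euclidean algorithm on (328, 99) — divide until remainder is 0:
  328 = 3 · 99 + 31
  99 = 3 · 31 + 6
  31 = 5 · 6 + 1
  6 = 6 · 1 + 0
gcd(328, 99) = 1.
Track Bezout coefficients alongside the remainders: start with r₀ = 328 = a·1 + b·0 (s = 1, t = 0) and r₁ = 99 = a·0 + b·1 (s = 0, t = 1); each new remainder r_{k+1} = r_{k-1} − q_k·r_k inherits s_{k+1} = s_{k-1} − q_k·s_k, t_{k+1} = t_{k-1} − q_k·t_k, so r_k = a·s_k + b·t_k at every step:
  q = 3: r = 31, s = 1 − 3·0 = 1, t = 0 − 3·1 = -3  (check: 328·1 + 99·(-3) = 31)
  q = 3: r = 6, s = 0 − 3·1 = -3, t = 1 − 3·(-3) = 10  (check: 328·(-3) + 99·10 = 6)
  q = 5: r = 1, s = 1 − 5·(-3) = 16, t = -3 − 5·10 = -53  (check: 328·16 + 99·(-53) = 1)
The row with r = 1 (the gcd) gives the Bezout coefficients s = 16, t = -53.
Result: 328 · (16) + 99 · (-53) = 1.

gcd(328, 99) = 1; s = 16, t = -53 (check: 328·16 + 99·(-53) = 1).


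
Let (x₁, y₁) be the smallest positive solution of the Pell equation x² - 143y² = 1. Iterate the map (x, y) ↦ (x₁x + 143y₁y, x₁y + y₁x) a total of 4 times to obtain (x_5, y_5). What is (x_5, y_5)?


Step 1: Find the fundamental solution (x₁, y₁) of x² - 143y² = 1.
  Expand √143 as a continued fraction. a₀ = ⌊√143⌋ = 11; iterate m_{k+1} = d_k·a_k − m_k, d_{k+1} = (143 − m_{k+1}²)/d_k, a_{k+1} = ⌊(a₀ + m_{k+1})/d_{k+1}⌋ (starting m₀ = 0, d₀ = 1), with convergents p_k = a_k·p_{k-1} + p_{k-2}, q_k = a_k·q_{k-1} + q_{k-2} (p₋₁ = 1, q₋₁ = 0):
  k = 0: a₀ = 11; p₀/q₀ = 11/1; p₀² − 143·q₀² = 121 − 143 = -22.
  k = 1: m = 11, d = 22, a = ⌊(11 + 11)/22⌋ = 1; p/q = (1·11 + 1)/(1·1 + 0) = 12/1; p² − 143·q² = 144 − 143 = 1.
  The first convergent with p² − 143·q² = 1 gives the fundamental solution (x₁, y₁) = (12, 1).
Step 2: Apply the recurrence (x_{n+1}, y_{n+1}) = (x₁x_n + 143y₁y_n, x₁y_n + y₁x_n) repeatedly.
  From (x_1, y_1) = (12, 1): x_2 = 12·12 + 143·1·1 = 287; y_2 = 12·1 + 1·12 = 24.
  From (x_2, y_2) = (287, 24): x_3 = 12·287 + 143·1·24 = 6876; y_3 = 12·24 + 1·287 = 575.
  From (x_3, y_3) = (6876, 575): x_4 = 12·6876 + 143·1·575 = 164737; y_4 = 12·575 + 1·6876 = 13776.
  From (x_4, y_4) = (164737, 13776): x_5 = 12·164737 + 143·1·13776 = 3946812; y_5 = 12·13776 + 1·164737 = 330049.
Step 3: Verify x_5² - 143·y_5² = 15577324963344 - 15577324963343 = 1 (should be 1). ✓

(x_1, y_1) = (12, 1); (x_5, y_5) = (3946812, 330049).


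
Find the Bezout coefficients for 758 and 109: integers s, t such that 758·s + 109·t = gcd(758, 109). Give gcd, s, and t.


Euclidean algorithm on (758, 109) — divide until remainder is 0:
  758 = 6 · 109 + 104
  109 = 1 · 104 + 5
  104 = 20 · 5 + 4
  5 = 1 · 4 + 1
  4 = 4 · 1 + 0
gcd(758, 109) = 1.
Track Bezout coefficients alongside the remainders: start with r₀ = 758 = a·1 + b·0 (s = 1, t = 0) and r₁ = 109 = a·0 + b·1 (s = 0, t = 1); each new remainder r_{k+1} = r_{k-1} − q_k·r_k inherits s_{k+1} = s_{k-1} − q_k·s_k, t_{k+1} = t_{k-1} − q_k·t_k, so r_k = a·s_k + b·t_k at every step:
  q = 6: r = 104, s = 1 − 6·0 = 1, t = 0 − 6·1 = -6  (check: 758·1 + 109·(-6) = 104)
  q = 1: r = 5, s = 0 − 1·1 = -1, t = 1 − 1·(-6) = 7  (check: 758·(-1) + 109·7 = 5)
  q = 20: r = 4, s = 1 − 20·(-1) = 21, t = -6 − 20·7 = -146  (check: 758·21 + 109·(-146) = 4)
  q = 1: r = 1, s = -1 − 1·21 = -22, t = 7 − 1·(-146) = 153  (check: 758·(-22) + 109·153 = 1)
The row with r = 1 (the gcd) gives the Bezout coefficients s = -22, t = 153.
Result: 758 · (-22) + 109 · (153) = 1.

gcd(758, 109) = 1; s = -22, t = 153 (check: 758·(-22) + 109·153 = 1).


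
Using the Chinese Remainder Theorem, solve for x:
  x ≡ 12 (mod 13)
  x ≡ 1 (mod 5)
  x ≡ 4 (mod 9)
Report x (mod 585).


Moduli 13, 5, 9 are pairwise coprime; by CRT there is a unique solution modulo M = 13 · 5 · 9 = 585.
Solve pairwise, accumulating the modulus:
  Start with x ≡ 12 (mod 13).
  Combine with x ≡ 1 (mod 5): since gcd(13, 5) = 1, we get a unique residue mod 65.
    Write x = 12 + 13·t and substitute into x ≡ 1 (mod 5): 13·t ≡ 1 − 12 = -11 (mod 5).
    Reduce coefficients mod 5: 3·t ≡ 4 (mod 5).
    The inverse of 3 mod 5 is 2 (since 3·2 = 6 = 1·5 + 1), so t ≡ 2·4 = 8 ≡ 3 (mod 5).
    Then x = 12 + 13·3 = 51, valid modulo lcm(13, 5) = 65: x ≡ 51 (mod 65).
  Combine with x ≡ 4 (mod 9): since gcd(65, 9) = 1, we get a unique residue mod 585.
    Write x = 51 + 65·t and substitute into x ≡ 4 (mod 9): 65·t ≡ 4 − 51 = -47 (mod 9).
    Reduce coefficients mod 9: 2·t ≡ 7 (mod 9).
    The inverse of 2 mod 9 is 5 (since 2·5 = 10 = 1·9 + 1), so t ≡ 5·7 = 35 ≡ 8 (mod 9).
    Then x = 51 + 65·8 = 571, valid modulo lcm(65, 9) = 585: x ≡ 571 (mod 585).
Verify: 571 mod 13 = 12 ✓, 571 mod 5 = 1 ✓, 571 mod 9 = 4 ✓.

x ≡ 571 (mod 585).


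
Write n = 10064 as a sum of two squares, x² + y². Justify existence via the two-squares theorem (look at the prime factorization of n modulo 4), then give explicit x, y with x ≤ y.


Step 1: Factor n = 10064 = 2^4 · 17 · 37.
Step 2: Check the mod-4 condition on each prime factor: 2 = 2 (special); 17 ≡ 1 (mod 4), exponent 1; 37 ≡ 1 (mod 4), exponent 1.
All primes ≡ 3 (mod 4) appear to even exponent (or don't appear), so by the two-squares theorem n IS expressible as a sum of two squares.
Step 3: Build a representation. Group n = k² · m with k = 4 and m = 17 · 37 = 629 (a product of primes ≡ 1 (mod 4)); a representation of m scales to one of n via (k·x)² + (k·y)² = k²(x² + y²). Each prime p ≡ 1 (mod 4) is itself a sum of two squares; find a² by testing p − a² for a perfect square:
  17: 17 − 1² = 16 = 4² ⇒ 17 = 1² + 4².
  37: 37 − 1² = 36 = 6² ⇒ 37 = 1² + 6².
  Combine using the Brahmagupta–Fibonacci identity (a² + b²)(c² + d²) = (ac − bd)² + (ad + bc)² = (ac + bd)² + (ad − bc)²:
  17 · 37 = 629: from (1² + 4²)(1² + 6²), take (1·1 − 4·6, 1·6 + 4·1) = (1 − 24, 6 + 4) = (-23, 10); dropping signs (only squares matter) gives (23, 10); check 23² + 10² = 529 + 100 = 629 ✓.
  Scale by k = 4: (4·23, 4·10) = (92, 40).
Step 4: Order so x ≤ y and verify: 40² + 92² = 1600 + 8464 = 10064 = n. ✓

n = 10064 = 40² + 92² (one valid representation with x ≤ y).


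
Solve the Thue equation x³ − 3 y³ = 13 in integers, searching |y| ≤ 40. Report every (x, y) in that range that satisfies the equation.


The equation is x³ - 3y³ = 13. For fixed y, x³ = 3·y³ + 13, so a solution requires the RHS to be a perfect cube.
Strategy: iterate y from -40 to 40, compute RHS = 3·y³ + 13, and check whether it is a (positive or negative) perfect cube.
Check small values of y:
  y = 0: RHS = 13 is not a perfect cube.
  y = 1: RHS = 16 is not a perfect cube.
  y = -1: RHS = 10 is not a perfect cube.
  y = 2: RHS = 37 is not a perfect cube.
  y = -2: RHS = -11 is not a perfect cube.
  y = 3: RHS = 94 is not a perfect cube.
  y = -3: RHS = -68 is not a perfect cube.
Continuing the search up to |y| = 40 finds no solutions either.
No (x, y) in the scanned range satisfies the equation.

No integer solutions with |y| ≤ 40.


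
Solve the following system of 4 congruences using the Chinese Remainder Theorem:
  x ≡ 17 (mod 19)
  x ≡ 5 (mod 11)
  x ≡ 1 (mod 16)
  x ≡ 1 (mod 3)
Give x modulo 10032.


Product of moduli M = 19 · 11 · 16 · 3 = 10032.
Merge one congruence at a time:
  Start: x ≡ 17 (mod 19).
  Combine with x ≡ 5 (mod 11); new modulus lcm = 209.
    Write x = 17 + 19·t and substitute into x ≡ 5 (mod 11): 19·t ≡ 5 − 17 = -12 (mod 11).
    Reduce coefficients mod 11: 8·t ≡ 10 (mod 11).
    The inverse of 8 mod 11 is 7 (since 8·7 = 56 = 5·11 + 1), so t ≡ 7·10 = 70 ≡ 4 (mod 11).
    Then x = 17 + 19·4 = 93, valid modulo lcm(19, 11) = 209: x ≡ 93 (mod 209).
  Combine with x ≡ 1 (mod 16); new modulus lcm = 3344.
    Write x = 93 + 209·t and substitute into x ≡ 1 (mod 16): 209·t ≡ 1 − 93 = -92 (mod 16).
    Reduce coefficients mod 16: 1·t ≡ 4 (mod 16).
    So t ≡ 4 (mod 16).
    Then x = 93 + 209·4 = 929, valid modulo lcm(209, 16) = 3344: x ≡ 929 (mod 3344).
  Combine with x ≡ 1 (mod 3); new modulus lcm = 10032.
    Write x = 929 + 3344·t and substitute into x ≡ 1 (mod 3): 3344·t ≡ 1 − 929 = -928 (mod 3).
    Reduce coefficients mod 3: 2·t ≡ 2 (mod 3).
    The inverse of 2 mod 3 is 2 (since 2·2 = 4 = 1·3 + 1), so t ≡ 2·2 = 4 ≡ 1 (mod 3).
    Then x = 929 + 3344·1 = 4273, valid modulo lcm(3344, 3) = 10032: x ≡ 4273 (mod 10032).
Verify against each original: 4273 mod 19 = 17, 4273 mod 11 = 5, 4273 mod 16 = 1, 4273 mod 3 = 1.

x ≡ 4273 (mod 10032).


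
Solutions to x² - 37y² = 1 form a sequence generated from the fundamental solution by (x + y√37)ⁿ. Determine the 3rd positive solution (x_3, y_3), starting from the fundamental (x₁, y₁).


Step 1: Find the fundamental solution (x₁, y₁) of x² - 37y² = 1.
  Expand √37 as a continued fraction. a₀ = ⌊√37⌋ = 6; iterate m_{k+1} = d_k·a_k − m_k, d_{k+1} = (37 − m_{k+1}²)/d_k, a_{k+1} = ⌊(a₀ + m_{k+1})/d_{k+1}⌋ (starting m₀ = 0, d₀ = 1), with convergents p_k = a_k·p_{k-1} + p_{k-2}, q_k = a_k·q_{k-1} + q_{k-2} (p₋₁ = 1, q₋₁ = 0):
  k = 0: a₀ = 6; p₀/q₀ = 6/1; p₀² − 37·q₀² = 36 − 37 = -1.
  k = 1: m = 6, d = 1, a = ⌊(6 + 6)/1⌋ = 12; p/q = (12·6 + 1)/(12·1 + 0) = 73/12; p² − 37·q² = 5329 − 5328 = 1.
  The first convergent with p² − 37·q² = 1 gives the fundamental solution (x₁, y₁) = (73, 12).
Step 2: Apply the recurrence (x_{n+1}, y_{n+1}) = (x₁x_n + 37y₁y_n, x₁y_n + y₁x_n) repeatedly.
  From (x_1, y_1) = (73, 12): x_2 = 73·73 + 37·12·12 = 10657; y_2 = 73·12 + 12·73 = 1752.
  From (x_2, y_2) = (10657, 1752): x_3 = 73·10657 + 37·12·1752 = 1555849; y_3 = 73·1752 + 12·10657 = 255780.
Step 3: Verify x_3² - 37·y_3² = 2420666110801 - 2420666110800 = 1 (should be 1). ✓

(x_1, y_1) = (73, 12); (x_3, y_3) = (1555849, 255780).


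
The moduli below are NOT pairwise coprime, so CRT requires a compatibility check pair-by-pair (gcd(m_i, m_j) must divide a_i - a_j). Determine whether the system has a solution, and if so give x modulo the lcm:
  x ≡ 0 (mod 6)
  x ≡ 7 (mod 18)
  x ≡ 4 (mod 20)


Moduli 6, 18, 20 are not pairwise coprime, so CRT works modulo lcm(m_i) when all pairwise compatibility conditions hold.
Pairwise compatibility: gcd(m_i, m_j) must divide a_i - a_j for every pair.
Merge one congruence at a time:
  Start: x ≡ 0 (mod 6).
  Combine with x ≡ 7 (mod 18): gcd(6, 18) = 6, and 7 - 0 = 7 is NOT divisible by 6.
    ⇒ system is inconsistent (no integer solution).

No solution (the system is inconsistent).


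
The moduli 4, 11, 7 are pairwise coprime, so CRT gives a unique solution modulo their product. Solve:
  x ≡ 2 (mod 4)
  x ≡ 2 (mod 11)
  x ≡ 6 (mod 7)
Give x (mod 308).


Moduli 4, 11, 7 are pairwise coprime; by CRT there is a unique solution modulo M = 4 · 11 · 7 = 308.
Solve pairwise, accumulating the modulus:
  Start with x ≡ 2 (mod 4).
  Combine with x ≡ 2 (mod 11): since gcd(4, 11) = 1, we get a unique residue mod 44.
    Write x = 2 + 4·t and substitute into x ≡ 2 (mod 11): 4·t ≡ 2 − 2 = 0 (mod 11).
    The inverse of 4 mod 11 is 3 (since 4·3 = 12 = 1·11 + 1), so t ≡ 3·0 = 0 ≡ 0 (mod 11).
    Then x = 2 + 4·0 = 2, valid modulo lcm(4, 11) = 44: x ≡ 2 (mod 44).
  Combine with x ≡ 6 (mod 7): since gcd(44, 7) = 1, we get a unique residue mod 308.
    Write x = 2 + 44·t and substitute into x ≡ 6 (mod 7): 44·t ≡ 6 − 2 = 4 (mod 7).
    Reduce coefficients mod 7: 2·t ≡ 4 (mod 7).
    The inverse of 2 mod 7 is 4 (since 2·4 = 8 = 1·7 + 1), so t ≡ 4·4 = 16 ≡ 2 (mod 7).
    Then x = 2 + 44·2 = 90, valid modulo lcm(44, 7) = 308: x ≡ 90 (mod 308).
Verify: 90 mod 4 = 2 ✓, 90 mod 11 = 2 ✓, 90 mod 7 = 6 ✓.

x ≡ 90 (mod 308).


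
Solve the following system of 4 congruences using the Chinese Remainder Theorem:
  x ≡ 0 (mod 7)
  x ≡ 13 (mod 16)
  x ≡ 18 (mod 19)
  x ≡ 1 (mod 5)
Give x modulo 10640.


Product of moduli M = 7 · 16 · 19 · 5 = 10640.
Merge one congruence at a time:
  Start: x ≡ 0 (mod 7).
  Combine with x ≡ 13 (mod 16); new modulus lcm = 112.
    Write x = 0 + 7·t and substitute into x ≡ 13 (mod 16): 7·t ≡ 13 − 0 = 13 (mod 16).
    The inverse of 7 mod 16 is 7 (since 7·7 = 49 = 3·16 + 1), so t ≡ 7·13 = 91 ≡ 11 (mod 16).
    Then x = 0 + 7·11 = 77, valid modulo lcm(7, 16) = 112: x ≡ 77 (mod 112).
  Combine with x ≡ 18 (mod 19); new modulus lcm = 2128.
    Write x = 77 + 112·t and substitute into x ≡ 18 (mod 19): 112·t ≡ 18 − 77 = -59 (mod 19).
    Reduce coefficients mod 19: 17·t ≡ 17 (mod 19).
    The inverse of 17 mod 19 is 9 (since 17·9 = 153 = 8·19 + 1), so t ≡ 9·17 = 153 ≡ 1 (mod 19).
    Then x = 77 + 112·1 = 189, valid modulo lcm(112, 19) = 2128: x ≡ 189 (mod 2128).
  Combine with x ≡ 1 (mod 5); new modulus lcm = 10640.
    Write x = 189 + 2128·t and substitute into x ≡ 1 (mod 5): 2128·t ≡ 1 − 189 = -188 (mod 5).
    Reduce coefficients mod 5: 3·t ≡ 2 (mod 5).
    The inverse of 3 mod 5 is 2 (since 3·2 = 6 = 1·5 + 1), so t ≡ 2·2 = 4 ≡ 4 (mod 5).
    Then x = 189 + 2128·4 = 8701, valid modulo lcm(2128, 5) = 10640: x ≡ 8701 (mod 10640).
Verify against each original: 8701 mod 7 = 0, 8701 mod 16 = 13, 8701 mod 19 = 18, 8701 mod 5 = 1.

x ≡ 8701 (mod 10640).


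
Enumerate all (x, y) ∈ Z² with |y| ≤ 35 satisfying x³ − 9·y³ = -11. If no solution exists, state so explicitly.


The equation is x³ - 9y³ = -11. For fixed y, x³ = 9·y³ − 11, so a solution requires the RHS to be a perfect cube.
Strategy: iterate y from -35 to 35, compute RHS = 9·y³ − 11, and check whether it is a (positive or negative) perfect cube.
Check small values of y:
  y = 0: RHS = -11 is not a perfect cube.
  y = 1: RHS = -2 is not a perfect cube.
  y = -1: RHS = -20 is not a perfect cube.
  y = 2: RHS = 61 is not a perfect cube.
  y = -2: RHS = -83 is not a perfect cube.
  y = 3: RHS = 232 is not a perfect cube.
  y = -3: RHS = -254 is not a perfect cube.
Continuing the search up to |y| = 35 finds no solutions either.
No (x, y) in the scanned range satisfies the equation.

No integer solutions with |y| ≤ 35.


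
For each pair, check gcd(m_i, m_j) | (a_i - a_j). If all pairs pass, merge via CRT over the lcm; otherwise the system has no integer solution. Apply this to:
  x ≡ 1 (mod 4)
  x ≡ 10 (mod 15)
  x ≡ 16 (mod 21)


Moduli 4, 15, 21 are not pairwise coprime, so CRT works modulo lcm(m_i) when all pairwise compatibility conditions hold.
Pairwise compatibility: gcd(m_i, m_j) must divide a_i - a_j for every pair.
Merge one congruence at a time:
  Start: x ≡ 1 (mod 4).
  Combine with x ≡ 10 (mod 15): gcd(4, 15) = 1; 10 - 1 = 9, which IS divisible by 1, so compatible.
    Write x = 1 + 4·t and substitute into x ≡ 10 (mod 15): 4·t ≡ 10 − 1 = 9 (mod 15).
    The inverse of 4 mod 15 is 4 (since 4·4 = 16 = 1·15 + 1), so t ≡ 4·9 = 36 ≡ 6 (mod 15).
    Then x = 1 + 4·6 = 25, valid modulo lcm(4, 15) = 60: x ≡ 25 (mod 60).
  Combine with x ≡ 16 (mod 21): gcd(60, 21) = 3; 16 - 25 = -9, which IS divisible by 3, so compatible.
    Write x = 25 + 60·t and substitute into x ≡ 16 (mod 21): 60·t ≡ 16 − 25 = -9 (mod 21).
    Divide the congruence (and modulus) by g = 3: 20·t ≡ -3 (mod 7).
    Reduce coefficients mod 7: 6·t ≡ 4 (mod 7).
    The inverse of 6 mod 7 is 6 (since 6·6 = 36 = 5·7 + 1), so t ≡ 6·4 = 24 ≡ 3 (mod 7).
    Then x = 25 + 60·3 = 205, valid modulo lcm(60, 21) = 420: x ≡ 205 (mod 420).
Verify: 205 mod 4 = 1, 205 mod 15 = 10, 205 mod 21 = 16.

x ≡ 205 (mod 420).


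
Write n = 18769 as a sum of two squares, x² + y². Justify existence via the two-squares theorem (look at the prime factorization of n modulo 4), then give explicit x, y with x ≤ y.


Step 1: Factor n = 18769 = 137^2.
Step 2: Check the mod-4 condition on each prime factor: 137 ≡ 1 (mod 4), exponent 2.
All primes ≡ 3 (mod 4) appear to even exponent (or don't appear), so by the two-squares theorem n IS expressible as a sum of two squares.
Step 3: Build a representation. Here n = 137 · 137 is a product of primes ≡ 1 (mod 4). Each prime p ≡ 1 (mod 4) is itself a sum of two squares; find a² by testing p − a² for a perfect square:
  137: 137 − 1² = 136, 137 − 2² = 133, 137 − 3² = 128, 137 − 4² = 121 = 11² ⇒ 137 = 4² + 11².
  Combine using the Brahmagupta–Fibonacci identity (a² + b²)(c² + d²) = (ac − bd)² + (ad + bc)² = (ac + bd)² + (ad − bc)²:
  137 · 137 = 18769: from (4² + 11²)(4² + 11²), take (4·4 − 11·11, 4·11 + 11·4) = (16 − 121, 44 + 44) = (-105, 88); dropping signs (only squares matter) gives (105, 88); check 105² + 88² = 11025 + 7744 = 18769 ✓.
Step 4: Order so x ≤ y and verify: 88² + 105² = 7744 + 11025 = 18769 = n. ✓

n = 18769 = 88² + 105² (one valid representation with x ≤ y).


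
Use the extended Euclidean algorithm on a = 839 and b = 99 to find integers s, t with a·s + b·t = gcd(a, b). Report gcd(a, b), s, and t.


Euclidean algorithm on (839, 99) — divide until remainder is 0:
  839 = 8 · 99 + 47
  99 = 2 · 47 + 5
  47 = 9 · 5 + 2
  5 = 2 · 2 + 1
  2 = 2 · 1 + 0
gcd(839, 99) = 1.
Track Bezout coefficients alongside the remainders: start with r₀ = 839 = a·1 + b·0 (s = 1, t = 0) and r₁ = 99 = a·0 + b·1 (s = 0, t = 1); each new remainder r_{k+1} = r_{k-1} − q_k·r_k inherits s_{k+1} = s_{k-1} − q_k·s_k, t_{k+1} = t_{k-1} − q_k·t_k, so r_k = a·s_k + b·t_k at every step:
  q = 8: r = 47, s = 1 − 8·0 = 1, t = 0 − 8·1 = -8  (check: 839·1 + 99·(-8) = 47)
  q = 2: r = 5, s = 0 − 2·1 = -2, t = 1 − 2·(-8) = 17  (check: 839·(-2) + 99·17 = 5)
  q = 9: r = 2, s = 1 − 9·(-2) = 19, t = -8 − 9·17 = -161  (check: 839·19 + 99·(-161) = 2)
  q = 2: r = 1, s = -2 − 2·19 = -40, t = 17 − 2·(-161) = 339  (check: 839·(-40) + 99·339 = 1)
The row with r = 1 (the gcd) gives the Bezout coefficients s = -40, t = 339.
Result: 839 · (-40) + 99 · (339) = 1.

gcd(839, 99) = 1; s = -40, t = 339 (check: 839·(-40) + 99·339 = 1).


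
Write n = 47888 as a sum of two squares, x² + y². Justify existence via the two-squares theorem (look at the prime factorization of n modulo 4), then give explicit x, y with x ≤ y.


Step 1: Factor n = 47888 = 2^4 · 41 · 73.
Step 2: Check the mod-4 condition on each prime factor: 2 = 2 (special); 41 ≡ 1 (mod 4), exponent 1; 73 ≡ 1 (mod 4), exponent 1.
All primes ≡ 3 (mod 4) appear to even exponent (or don't appear), so by the two-squares theorem n IS expressible as a sum of two squares.
Step 3: Build a representation. Group n = k² · m with k = 4 and m = 41 · 73 = 2993 (a product of primes ≡ 1 (mod 4)); a representation of m scales to one of n via (k·x)² + (k·y)² = k²(x² + y²). Each prime p ≡ 1 (mod 4) is itself a sum of two squares; find a² by testing p − a² for a perfect square:
  41: 41 − 1² = 40, 41 − 2² = 37, 41 − 3² = 32, 41 − 4² = 25 = 5² ⇒ 41 = 4² + 5².
  73: 73 − 1² = 72, 73 − 2² = 69, 73 − 3² = 64 = 8² ⇒ 73 = 3² + 8².
  Combine using the Brahmagupta–Fibonacci identity (a² + b²)(c² + d²) = (ac − bd)² + (ad + bc)² = (ac + bd)² + (ad − bc)²:
  41 · 73 = 2993: from (4² + 5²)(3² + 8²), take (4·3 − 5·8, 4·8 + 5·3) = (12 − 40, 32 + 15) = (-28, 47); dropping signs (only squares matter) gives (28, 47); check 28² + 47² = 784 + 2209 = 2993 ✓.
  Scale by k = 4: (4·28, 4·47) = (112, 188).
Step 4: Order so x ≤ y and verify: 112² + 188² = 12544 + 35344 = 47888 = n. ✓

n = 47888 = 112² + 188² (one valid representation with x ≤ y).
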